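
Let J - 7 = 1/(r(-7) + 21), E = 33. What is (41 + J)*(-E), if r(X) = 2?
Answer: -36465/23 ≈ -1585.4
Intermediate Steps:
J = 162/23 (J = 7 + 1/(2 + 21) = 7 + 1/23 = 162/23 ≈ 7.0435)
(41 + J)*(-E) = (41 + 162/23)*(-1*33) = (1105/23)*(-33) = -36465/23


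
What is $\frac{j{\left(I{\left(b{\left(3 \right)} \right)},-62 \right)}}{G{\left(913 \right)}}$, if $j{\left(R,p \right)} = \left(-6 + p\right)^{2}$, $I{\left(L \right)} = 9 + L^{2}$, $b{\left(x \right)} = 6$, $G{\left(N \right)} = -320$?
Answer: $- \frac{289}{20} \approx -14.45$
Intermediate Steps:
$\frac{j{\left(I{\left(b{\left(3 \right)} \right)},-62 \right)}}{G{\left(913 \right)}} = \frac{\left(-6 - 62\right)^{2}}{-320} = \left(-68\right)^{2} \left(- \frac{1}{320}\right) = 4624 \left(- \frac{1}{320}\right) = - \frac{289}{20}$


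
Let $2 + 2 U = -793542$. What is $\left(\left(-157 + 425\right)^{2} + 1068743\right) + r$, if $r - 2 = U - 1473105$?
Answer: $-729308$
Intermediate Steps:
$U = -396772$ ($U = -1 + \frac{1}{2} \left(-793542\right) = -1 - 396771 = -396772$)
$r = -1869875$ ($r = 2 - 1869877 = -1869875$)
$\left(\left(-157 + 425\right)^{2} + 1068743\right) + r = \left(\left(-157 + 425\right)^{2} + 1068743\right) - 1869875 = \left(268^{2} + 1068743\right) - 1869875 = \left(71824 + 1068743\right) - 1869875 = 1140567 - 1869875 = -729308$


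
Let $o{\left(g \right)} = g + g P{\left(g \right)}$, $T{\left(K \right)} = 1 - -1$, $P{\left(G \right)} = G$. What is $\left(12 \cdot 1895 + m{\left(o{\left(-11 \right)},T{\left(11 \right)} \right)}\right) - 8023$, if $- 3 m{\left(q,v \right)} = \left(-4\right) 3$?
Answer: $14721$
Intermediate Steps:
$T{\left(K \right)} = 2$ ($T{\left(K \right)} = 1 + 1 = 2$)
$o{\left(g \right)} = g + g^{2}$ ($o{\left(g \right)} = g + g g = g + g^{2}$)
$m{\left(q,v \right)} = 4$ ($m{\left(q,v \right)} = - \frac{\left(-4\right) 3}{3} = \left(- \frac{1}{3}\right) \left(-12\right) = 4$)
$\left(12 \cdot 1895 + m{\left(o{\left(-11 \right)},T{\left(11 \right)} \right)}\right) - 8023 = \left(12 \cdot 1895 + 4\right) - 8023 = \left(22740 + 4\right) - 8023 = 22744 - 8023 = 14721$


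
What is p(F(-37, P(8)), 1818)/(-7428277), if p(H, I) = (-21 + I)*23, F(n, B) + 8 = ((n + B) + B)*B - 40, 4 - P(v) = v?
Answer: -41331/7428277 ≈ -0.0055640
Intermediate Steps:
P(v) = 4 - v
F(n, B) = -48 + B*(n + 2*B) (F(n, B) = -8 + (((n + B) + B)*B - 40) = -8 + (((B + n) + B)*B - 40) = -8 + ((n + 2*B)*B - 40) = -8 + (B*(n + 2*B) - 40) = -8 + (-40 + B*(n + 2*B)) = -48 + B*(n + 2*B))
p(H, I) = -483 + 23*I
p(F(-37, P(8)), 1818)/(-7428277) = (-483 + 23*1818)/(-7428277) = (-483 + 41814)*(-1/7428277) = 41331*(-1/7428277) = -41331/7428277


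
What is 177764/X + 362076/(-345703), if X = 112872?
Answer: 5146326455/9755047254 ≈ 0.52756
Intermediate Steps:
177764/X + 362076/(-345703) = 177764/112872 + 362076/(-345703) = 177764*(1/112872) + 362076*(-1/345703) = 44441/28218 - 362076/345703 = 5146326455/9755047254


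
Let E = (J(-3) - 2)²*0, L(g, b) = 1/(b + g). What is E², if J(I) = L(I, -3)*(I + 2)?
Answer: 0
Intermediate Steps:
J(I) = (2 + I)/(-3 + I) (J(I) = (I + 2)/(-3 + I) = (2 + I)/(-3 + I))
E = 0 (E = ((2 - 3)/(-3 - 3) - 2)²*0 = (-1/(-6) - 2)²*0 = (-⅙*(-1) - 2)²*0 = (⅙ - 2)²*0 = (-11/6)²*0 = (121/36)*0 = 0)
E² = 0² = 0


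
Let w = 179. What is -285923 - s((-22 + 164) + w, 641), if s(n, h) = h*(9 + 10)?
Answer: -298102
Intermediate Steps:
s(n, h) = 19*h (s(n, h) = h*19 = 19*h)
-285923 - s((-22 + 164) + w, 641) = -285923 - 19*641 = -285923 - 1*12179 = -285923 - 12179 = -298102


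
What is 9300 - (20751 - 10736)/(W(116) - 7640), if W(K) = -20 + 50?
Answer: 14156603/1522 ≈ 9301.3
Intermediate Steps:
W(K) = 30
9300 - (20751 - 10736)/(W(116) - 7640) = 9300 - (20751 - 10736)/(30 - 7640) = 9300 - 10015/(-7610) = 9300 - 10015*(-1)/7610 = 9300 - 1*(-2003/1522) = 9300 + 2003/1522 = 14156603/1522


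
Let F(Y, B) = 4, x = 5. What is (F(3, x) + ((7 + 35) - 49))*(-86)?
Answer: 258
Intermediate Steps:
(F(3, x) + ((7 + 35) - 49))*(-86) = (4 + ((7 + 35) - 49))*(-86) = (4 + (42 - 49))*(-86) = (4 - 7)*(-86) = -3*(-86) = 258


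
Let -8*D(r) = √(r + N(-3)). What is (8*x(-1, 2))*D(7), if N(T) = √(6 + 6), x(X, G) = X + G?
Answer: -√(7 + 2*√3) ≈ -3.2348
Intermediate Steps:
x(X, G) = G + X
N(T) = 2*√3 (N(T) = √12 = 2*√3)
D(r) = -√(r + 2*√3)/8
(8*x(-1, 2))*D(7) = (8*(2 - 1))*(-√(7 + 2*√3)/8) = (8*1)*(-√(7 + 2*√3)/8) = 8*(-√(7 + 2*√3)/8) = -√(7 + 2*√3)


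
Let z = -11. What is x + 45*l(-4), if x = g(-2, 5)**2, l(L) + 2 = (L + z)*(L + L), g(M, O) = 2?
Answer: 5314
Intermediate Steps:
l(L) = -2 + 2*L*(-11 + L) (l(L) = -2 + (L - 11)*(L + L) = -2 + (-11 + L)*(2*L) = -2 + 2*L*(-11 + L))
x = 4 (x = 2**2 = 4)
x + 45*l(-4) = 4 + 45*(-2 - 22*(-4) + 2*(-4)**2) = 4 + 45*(-2 + 88 + 2*16) = 4 + 45*(-2 + 88 + 32) = 4 + 45*118 = 4 + 5310 = 5314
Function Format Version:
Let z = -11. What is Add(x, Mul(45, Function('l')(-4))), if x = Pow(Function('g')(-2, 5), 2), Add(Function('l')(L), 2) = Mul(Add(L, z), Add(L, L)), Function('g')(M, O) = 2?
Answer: 5314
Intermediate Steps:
Function('l')(L) = Add(-2, Mul(2, L, Add(-11, L))) (Function('l')(L) = Add(-2, Mul(Add(L, -11), Add(L, L))) = Add(-2, Mul(Add(-11, L), Mul(2, L))) = Add(-2, Mul(2, L, Add(-11, L))))
x = 4 (x = Pow(2, 2) = 4)
Add(x, Mul(45, Function('l')(-4))) = Add(4, Mul(45, Add(-2, Mul(-22, -4), Mul(2, Pow(-4, 2))))) = Add(4, Mul(45, Add(-2, 88, Mul(2, 16)))) = Add(4, Mul(45, Add(-2, 88, 32))) = Add(4, Mul(45, 118)) = Add(4, 5310) = 5314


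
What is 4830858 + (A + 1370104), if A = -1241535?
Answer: 4959427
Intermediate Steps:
4830858 + (A + 1370104) = 4830858 + (-1241535 + 1370104) = 4830858 + 128569 = 4959427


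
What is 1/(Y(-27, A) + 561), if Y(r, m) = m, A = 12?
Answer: 1/573 ≈ 0.0017452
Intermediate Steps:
1/(Y(-27, A) + 561) = 1/(12 + 561) = 1/573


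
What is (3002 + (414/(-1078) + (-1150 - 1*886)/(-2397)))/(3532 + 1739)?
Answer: 3879134191/6810042393 ≈ 0.56962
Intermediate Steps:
(3002 + (414/(-1078) + (-1150 - 1*886)/(-2397)))/(3532 + 1739) = (3002 + (414*(-1/1078) + (-1150 - 886)*(-1/2397)))/5271 = (3002 + (-207/539 - 2036*(-1/2397)))*(1/5271) = (3002 + (-207/539 + 2036/2397))*(1/5271) = (3002 + 601225/1291983)*(1/5271) = (3879134191/1291983)*(1/5271) = 3879134191/6810042393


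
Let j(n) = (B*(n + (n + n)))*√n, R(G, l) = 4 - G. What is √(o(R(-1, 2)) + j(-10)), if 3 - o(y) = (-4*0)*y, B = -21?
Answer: √(3 + 630*I*√10) ≈ 31.585 + 31.538*I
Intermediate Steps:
o(y) = 3 (o(y) = 3 - (-4*0)*y = 3 - 0*y = 3 - 1*0 = 3 + 0 = 3)
j(n) = -63*n^(3/2) (j(n) = (-21*(n + (n + n)))*√n = (-21*(n + 2*n))*√n = (-63*n)*√n = -63*n^(3/2))
√(o(R(-1, 2)) + j(-10)) = √(3 - (-630)*I*√10) = √(3 + 630*I*√10)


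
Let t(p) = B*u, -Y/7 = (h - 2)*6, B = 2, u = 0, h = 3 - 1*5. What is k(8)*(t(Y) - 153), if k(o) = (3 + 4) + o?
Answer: -2295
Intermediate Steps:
h = -2 (h = 3 - 5 = -2)
Y = 168 (Y = -7*(-2 - 2)*6 = -(-28)*6 = -7*(-24) = 168)
k(o) = 7 + o
t(p) = 0 (t(p) = 2*0 = 0)
k(8)*(t(Y) - 153) = (7 + 8)*(0 - 153) = 15*(-153) = -2295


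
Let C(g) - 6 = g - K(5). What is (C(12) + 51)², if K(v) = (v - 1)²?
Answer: 2809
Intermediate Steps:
K(v) = (-1 + v)²
C(g) = -10 + g (C(g) = 6 + (g - (-1 + 5)²) = 6 + (g - 1*4²) = 6 + (g - 1*16) = 6 + (g - 16) = 6 + (-16 + g) = -10 + g)
(C(12) + 51)² = ((-10 + 12) + 51)² = (2 + 51)² = 53² = 2809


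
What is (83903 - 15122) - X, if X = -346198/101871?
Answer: 7007135449/101871 ≈ 68784.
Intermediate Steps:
X = -346198/101871 (X = -346198*1/101871 = -346198/101871 ≈ -3.3984)
(83903 - 15122) - X = (83903 - 15122) - 1*(-346198/101871) = 68781 + 346198/101871 = 7007135449/101871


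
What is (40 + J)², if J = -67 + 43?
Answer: 256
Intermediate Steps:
J = -24
(40 + J)² = (40 - 24)² = 16² = 256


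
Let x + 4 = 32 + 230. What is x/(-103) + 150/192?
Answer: -5681/3296 ≈ -1.7236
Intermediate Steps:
x = 258 (x = -4 + (32 + 230) = -4 + 262 = 258)
x/(-103) + 150/192 = 258/(-103) + 150/192 = 258*(-1/103) + 150*(1/192) = -258/103 + 25/32 = -5681/3296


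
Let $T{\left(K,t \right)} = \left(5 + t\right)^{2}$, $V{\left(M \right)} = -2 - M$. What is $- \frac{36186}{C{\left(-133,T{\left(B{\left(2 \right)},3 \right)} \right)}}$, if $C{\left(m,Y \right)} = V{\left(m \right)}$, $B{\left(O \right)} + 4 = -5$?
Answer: $- \frac{36186}{131} \approx -276.23$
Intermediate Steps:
$B{\left(O \right)} = -9$ ($B{\left(O \right)} = -4 - 5 = -9$)
$C{\left(m,Y \right)} = -2 - m$
$- \frac{36186}{C{\left(-133,T{\left(B{\left(2 \right)},3 \right)} \right)}} = - \frac{36186}{-2 - -133} = - \frac{36186}{-2 + 133} = - \frac{36186}{131}$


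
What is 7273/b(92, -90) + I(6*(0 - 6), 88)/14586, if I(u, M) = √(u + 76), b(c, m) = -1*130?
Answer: -7273/130 + √10/7293 ≈ -55.946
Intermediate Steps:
b(c, m) = -130
I(u, M) = √(76 + u)
7273/b(92, -90) + I(6*(0 - 6), 88)/14586 = 7273/(-130) + √(76 + 6*(0 - 6))/14586 = 7273*(-1/130) + √(76 + 6*(-6))*(1/14586) = -7273/130 + √(76 - 36)*(1/14586) = -7273/130 + √40*(1/14586) = -7273/130 + (2*√10)*(1/14586) = -7273/130 + √10/7293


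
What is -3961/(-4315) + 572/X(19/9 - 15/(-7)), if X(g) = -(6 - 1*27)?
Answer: 2551361/90615 ≈ 28.156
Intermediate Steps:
X(g) = 21 (X(g) = -(6 - 27) = -1*(-21) = 21)
-3961/(-4315) + 572/X(19/9 - 15/(-7)) = -3961/(-4315) + 572/21 = -3961*(-1/4315) + 572*(1/21) = 3961/4315 + 572/21 = 2551361/90615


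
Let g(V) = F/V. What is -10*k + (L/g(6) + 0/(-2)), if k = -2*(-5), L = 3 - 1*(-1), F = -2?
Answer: -112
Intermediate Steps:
L = 4 (L = 3 + 1 = 4)
k = 10
g(V) = -2/V
-10*k + (L/g(6) + 0/(-2)) = -10*10 + (4/((-2/6)) + 0/(-2)) = -100 + (4/((-2*1/6)) + 0*(-1/2)) = -100 + (4/(-1/3) + 0) = -100 + (4*(-3) + 0) = -100 + (-12 + 0) = -100 - 12 = -112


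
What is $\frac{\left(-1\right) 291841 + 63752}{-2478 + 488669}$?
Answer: $- \frac{228089}{486191} \approx -0.46913$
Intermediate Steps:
$\frac{\left(-1\right) 291841 + 63752}{-2478 + 488669} = \frac{-291841 + 63752}{486191} = \left(-228089\right) \frac{1}{486191} = - \frac{228089}{486191}$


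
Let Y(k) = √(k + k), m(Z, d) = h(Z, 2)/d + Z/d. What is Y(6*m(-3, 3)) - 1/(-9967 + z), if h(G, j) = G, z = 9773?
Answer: 1/194 + 2*I*√6 ≈ 0.0051546 + 4.899*I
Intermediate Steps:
m(Z, d) = 2*Z/d (m(Z, d) = Z/d + Z/d = 2*Z/d)
Y(k) = √2*√k (Y(k) = √(2*k) = √2*√k)
Y(6*m(-3, 3)) - 1/(-9967 + z) = √2*√(6*(2*(-3)/3)) - 1/(-9967 + 9773) = √2*√(6*(2*(-3)*(⅓))) - 1/(-194) = √2*√(6*(-2)) - 1*(-1/194) = √2*√(-12) + 1/194 = √2*(2*I*√3) + 1/194 = 2*I*√6 + 1/194 = 1/194 + 2*I*√6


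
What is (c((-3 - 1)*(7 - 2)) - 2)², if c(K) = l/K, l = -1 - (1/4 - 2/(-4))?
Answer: 23409/6400 ≈ 3.6577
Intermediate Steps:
l = -7/4 (l = -1 - (1*(¼) - 2*(-¼)) = -1 - (¼ + ½) = -1 - 1*¾ = -1 - ¾ = -7/4 ≈ -1.7500)
c(K) = -7/(4*K)
(c((-3 - 1)*(7 - 2)) - 2)² = (-7*1/((-3 - 1)*(7 - 2))/4 - 2)² = (-7/(4*((-4*5))) - 2)² = (-7/4/(-20) - 2)² = (-7/4*(-1/20) - 2)² = (7/80 - 2)² = (-153/80)² = 23409/6400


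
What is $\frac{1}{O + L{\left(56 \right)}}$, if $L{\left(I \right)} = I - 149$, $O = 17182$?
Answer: $\frac{1}{17089} \approx 5.8517 \cdot 10^{-5}$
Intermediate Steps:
$L{\left(I \right)} = -149 + I$
$\frac{1}{O + L{\left(56 \right)}} = \frac{1}{17182 + \left(-149 + 56\right)} = \frac{1}{17182 - 93} = \frac{1}{17089}$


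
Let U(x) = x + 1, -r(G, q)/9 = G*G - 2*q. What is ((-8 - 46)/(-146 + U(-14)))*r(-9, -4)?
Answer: -14418/53 ≈ -272.04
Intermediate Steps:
r(G, q) = -9*G**2 + 18*q (r(G, q) = -9*(G*G - 2*q) = -9*(G**2 - 2*q) = -9*G**2 + 18*q)
U(x) = 1 + x
((-8 - 46)/(-146 + U(-14)))*r(-9, -4) = ((-8 - 46)/(-146 + (1 - 14)))*(-9*(-9)**2 + 18*(-4)) = (-54/(-146 - 13))*(-9*81 - 72) = (-54/(-159))*(-729 - 72) = -54*(-1/159)*(-801) = (18/53)*(-801) = -14418/53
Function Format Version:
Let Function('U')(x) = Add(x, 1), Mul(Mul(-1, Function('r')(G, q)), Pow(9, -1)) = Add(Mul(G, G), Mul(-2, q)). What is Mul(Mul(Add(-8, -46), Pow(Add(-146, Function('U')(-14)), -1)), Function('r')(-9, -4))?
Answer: Rational(-14418, 53) ≈ -272.04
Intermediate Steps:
Function('r')(G, q) = Add(Mul(-9, Pow(G, 2)), Mul(18, q)) (Function('r')(G, q) = Mul(-9, Add(Mul(G, G), Mul(-2, q))) = Mul(-9, Add(Pow(G, 2), Mul(-2, q))) = Add(Mul(-9, Pow(G, 2)), Mul(18, q)))
Function('U')(x) = Add(1, x)
Mul(Mul(Add(-8, -46), Pow(Add(-146, Function('U')(-14)), -1)), Function('r')(-9, -4)) = Mul(Mul(Add(-8, -46), Pow(Add(-146, Add(1, -14)), -1)), Add(Mul(-9, Pow(-9, 2)), Mul(18, -4))) = Mul(Mul(-54, Pow(Add(-146, -13), -1)), Add(Mul(-9, 81), -72)) = Mul(Mul(-54, Pow(-159, -1)), Add(-729, -72)) = Mul(Mul(-54, Rational(-1, 159)), -801) = Mul(Rational(18, 53), -801) = Rational(-14418, 53)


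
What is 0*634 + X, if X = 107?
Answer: 107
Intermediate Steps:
0*634 + X = 0*634 + 107 = 0 + 107 = 107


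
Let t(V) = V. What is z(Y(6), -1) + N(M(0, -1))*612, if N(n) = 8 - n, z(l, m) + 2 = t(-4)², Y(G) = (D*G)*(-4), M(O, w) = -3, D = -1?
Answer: 6746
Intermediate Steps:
Y(G) = 4*G (Y(G) = -G*(-4) = 4*G)
z(l, m) = 14 (z(l, m) = -2 + (-4)² = -2 + 16 = 14)
z(Y(6), -1) + N(M(0, -1))*612 = 14 + (8 - 1*(-3))*612 = 14 + (8 + 3)*612 = 14 + 11*612 = 14 + 6732 = 6746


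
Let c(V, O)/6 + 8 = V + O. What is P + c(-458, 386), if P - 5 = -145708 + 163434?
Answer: 17251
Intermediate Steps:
c(V, O) = -48 + 6*O + 6*V (c(V, O) = -48 + 6*(V + O) = -48 + 6*(O + V) = -48 + (6*O + 6*V) = -48 + 6*O + 6*V)
P = 17731 (P = 5 + (-145708 + 163434) = 5 + 17726 = 17731)
P + c(-458, 386) = 17731 + (-48 + 6*386 + 6*(-458)) = 17731 + (-48 + 2316 - 2748) = 17731 - 480 = 17251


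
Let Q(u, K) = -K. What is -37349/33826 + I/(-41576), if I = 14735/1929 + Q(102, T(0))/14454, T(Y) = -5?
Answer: -555161857564873/502711735494672 ≈ -1.1043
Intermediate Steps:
I = 70996445/9293922 (I = 14735/1929 - 1*(-5)/14454 = 14735*(1/1929) + 5*(1/14454) = 14735/1929 + 5/14454 = 70996445/9293922 ≈ 7.6390)
-37349/33826 + I/(-41576) = -37349/33826 + (70996445/9293922)/(-41576) = -37349*1/33826 + (70996445/9293922)*(-1/41576) = -2873/2602 - 70996445/386404101072 = -555161857564873/502711735494672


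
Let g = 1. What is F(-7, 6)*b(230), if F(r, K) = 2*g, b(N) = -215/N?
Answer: -43/23 ≈ -1.8696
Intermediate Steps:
F(r, K) = 2 (F(r, K) = 2*1 = 2)
F(-7, 6)*b(230) = 2*(-215/230) = 2*(-215*1/230) = 2*(-43/46) = -43/23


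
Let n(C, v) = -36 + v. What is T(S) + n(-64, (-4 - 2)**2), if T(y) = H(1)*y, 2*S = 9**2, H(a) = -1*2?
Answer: -81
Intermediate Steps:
H(a) = -2
S = 81/2 (S = (1/2)*9**2 = (1/2)*81 = 81/2 ≈ 40.500)
T(y) = -2*y
T(S) + n(-64, (-4 - 2)**2) = -2*81/2 + (-36 + (-4 - 2)**2) = -81 + (-36 + (-6)**2) = -81 + (-36 + 36) = -81 + 0 = -81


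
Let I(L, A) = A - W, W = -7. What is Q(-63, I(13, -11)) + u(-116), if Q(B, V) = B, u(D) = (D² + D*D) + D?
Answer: 26733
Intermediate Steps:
I(L, A) = 7 + A (I(L, A) = A - 1*(-7) = A + 7 = 7 + A)
u(D) = D + 2*D² (u(D) = (D² + D²) + D = 2*D² + D = D + 2*D²)
Q(-63, I(13, -11)) + u(-116) = -63 - 116*(1 + 2*(-116)) = -63 - 116*(1 - 232) = -63 - 116*(-231) = -63 + 26796 = 26733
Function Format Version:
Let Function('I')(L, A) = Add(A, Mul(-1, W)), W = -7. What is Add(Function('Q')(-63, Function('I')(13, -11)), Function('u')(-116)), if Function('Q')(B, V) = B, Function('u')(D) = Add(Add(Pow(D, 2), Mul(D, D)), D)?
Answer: 26733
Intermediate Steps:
Function('I')(L, A) = Add(7, A) (Function('I')(L, A) = Add(A, Mul(-1, -7)) = Add(A, 7) = Add(7, A))
Function('u')(D) = Add(D, Mul(2, Pow(D, 2))) (Function('u')(D) = Add(Add(Pow(D, 2), Pow(D, 2)), D) = Add(Mul(2, Pow(D, 2)), D) = Add(D, Mul(2, Pow(D, 2))))
Add(Function('Q')(-63, Function('I')(13, -11)), Function('u')(-116)) = Add(-63, Mul(-116, Add(1, Mul(2, -116)))) = Add(-63, Mul(-116, Add(1, -232))) = Add(-63, Mul(-116, -231)) = Add(-63, 26796) = 26733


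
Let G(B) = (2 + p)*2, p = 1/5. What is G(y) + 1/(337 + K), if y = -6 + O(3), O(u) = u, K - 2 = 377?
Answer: 15757/3580 ≈ 4.4014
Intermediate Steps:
K = 379 (K = 2 + 377 = 379)
p = ⅕ ≈ 0.20000
y = -3 (y = -6 + 3 = -3)
G(B) = 22/5 (G(B) = (2 + ⅕)*2 = (11/5)*2 = 22/5)
G(y) + 1/(337 + K) = 22/5 + 1/(337 + 379) = 22/5 + 1/716 = 15757/3580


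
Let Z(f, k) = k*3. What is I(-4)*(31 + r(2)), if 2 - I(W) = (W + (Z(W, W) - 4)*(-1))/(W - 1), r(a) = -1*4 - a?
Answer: 110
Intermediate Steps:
Z(f, k) = 3*k
r(a) = -4 - a
I(W) = 2 - (4 - 2*W)/(-1 + W) (I(W) = 2 - (W + (3*W - 4)*(-1))/(W - 1) = 2 - (W + (-4 + 3*W)*(-1))/(-1 + W) = 2 - (W + (4 - 3*W))/(-1 + W) = 2 - (4 - 2*W)/(-1 + W))
I(-4)*(31 + r(2)) = (2*(-3 + 2*(-4))/(-1 - 4))*(31 + (-4 - 1*2)) = (2*(-3 - 8)/(-5))*(31 + (-4 - 2)) = (2*(-⅕)*(-11))*(31 - 6) = (22/5)*25 = 110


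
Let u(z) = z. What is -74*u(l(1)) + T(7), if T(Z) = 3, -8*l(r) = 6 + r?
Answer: 271/4 ≈ 67.750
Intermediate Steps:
l(r) = -¾ - r/8 (l(r) = -(6 + r)/8 = -¾ - r/8)
-74*u(l(1)) + T(7) = -74*(-¾ - ⅛*1) + 3 = -74*(-¾ - ⅛) + 3 = -74*(-7/8) + 3 = 259/4 + 3 = 271/4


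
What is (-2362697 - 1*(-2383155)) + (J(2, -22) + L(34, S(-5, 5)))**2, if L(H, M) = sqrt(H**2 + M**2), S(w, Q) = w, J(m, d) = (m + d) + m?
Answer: 21963 - 36*sqrt(1181) ≈ 20726.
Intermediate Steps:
J(m, d) = d + 2*m (J(m, d) = (d + m) + m = d + 2*m)
(-2362697 - 1*(-2383155)) + (J(2, -22) + L(34, S(-5, 5)))**2 = (-2362697 - 1*(-2383155)) + ((-22 + 2*2) + sqrt(34**2 + (-5)**2))**2 = (-2362697 + 2383155) + ((-22 + 4) + sqrt(1156 + 25))**2 = 20458 + (-18 + sqrt(1181))**2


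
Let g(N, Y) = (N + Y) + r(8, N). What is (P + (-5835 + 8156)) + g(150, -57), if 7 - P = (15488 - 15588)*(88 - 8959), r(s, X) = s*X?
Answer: -883479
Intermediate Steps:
r(s, X) = X*s
g(N, Y) = Y + 9*N (g(N, Y) = (N + Y) + N*8 = (N + Y) + 8*N = Y + 9*N)
P = -887093 (P = 7 - (15488 - 15588)*(88 - 8959) = 7 - (-100)*(-8871) = 7 - 1*887100 = 7 - 887100 = -887093)
(P + (-5835 + 8156)) + g(150, -57) = (-887093 + (-5835 + 8156)) + (-57 + 9*150) = (-887093 + 2321) + (-57 + 1350) = -884772 + 1293 = -883479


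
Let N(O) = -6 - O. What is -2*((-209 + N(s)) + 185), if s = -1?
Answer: 58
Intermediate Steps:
-2*((-209 + N(s)) + 185) = -2*((-209 + (-6 - 1*(-1))) + 185) = -2*((-209 + (-6 + 1)) + 185) = -2*((-209 - 5) + 185) = -2*(-214 + 185) = -2*(-29) = 58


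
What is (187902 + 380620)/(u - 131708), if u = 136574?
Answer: 284261/2433 ≈ 116.84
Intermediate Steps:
(187902 + 380620)/(u - 131708) = (187902 + 380620)/(136574 - 131708) = 568522/4866 = 568522*(1/4866) = 284261/2433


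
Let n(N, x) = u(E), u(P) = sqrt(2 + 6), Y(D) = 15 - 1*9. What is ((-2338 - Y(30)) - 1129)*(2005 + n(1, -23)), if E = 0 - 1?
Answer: -6963365 - 6946*sqrt(2) ≈ -6.9732e+6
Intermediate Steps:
E = -1
Y(D) = 6 (Y(D) = 15 - 9 = 6)
u(P) = 2*sqrt(2) (u(P) = sqrt(8) = 2*sqrt(2))
n(N, x) = 2*sqrt(2)
((-2338 - Y(30)) - 1129)*(2005 + n(1, -23)) = ((-2338 - 1*6) - 1129)*(2005 + 2*sqrt(2)) = ((-2338 - 6) - 1129)*(2005 + 2*sqrt(2)) = (-2344 - 1129)*(2005 + 2*sqrt(2)) = -3473*(2005 + 2*sqrt(2)) = -6963365 - 6946*sqrt(2)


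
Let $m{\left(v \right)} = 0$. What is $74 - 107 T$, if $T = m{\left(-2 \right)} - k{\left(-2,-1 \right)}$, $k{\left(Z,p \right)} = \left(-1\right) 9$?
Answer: $-889$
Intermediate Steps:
$k{\left(Z,p \right)} = -9$
$T = 9$ ($T = 0 - -9 = 0 + 9 = 9$)
$74 - 107 T = 74 - 963 = -889$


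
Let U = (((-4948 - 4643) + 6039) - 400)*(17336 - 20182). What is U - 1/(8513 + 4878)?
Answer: 150613826271/13391 ≈ 1.1247e+7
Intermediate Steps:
U = 11247392 (U = ((-9591 + 6039) - 400)*(-2846) = (-3552 - 400)*(-2846) = -3952*(-2846) = 11247392)
U - 1/(8513 + 4878) = 11247392 - 1/(8513 + 4878) = 11247392 - 1/13391 = 150613826271/13391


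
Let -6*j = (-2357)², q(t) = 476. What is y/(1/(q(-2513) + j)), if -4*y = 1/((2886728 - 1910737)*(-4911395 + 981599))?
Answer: -5552593/92050692668064 ≈ -6.0321e-8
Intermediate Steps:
j = -5555449/6 (j = -⅙*(-2357)² = -⅙*5555449 = -5555449/6 ≈ -9.2591e+5)
y = 1/15341782111344 (y = -1/((-4911395 + 981599)*(2886728 - 1910737))/4 = -1/(4*(975991*(-3929796))) = -¼/(-3835445527836) = -¼*(-1/3835445527836) = 1/15341782111344 ≈ 6.5181e-14)
y/(1/(q(-2513) + j)) = 1/(15341782111344*(1/(476 - 5555449/6))) = 1/(15341782111344*(1/(-5552593/6))) = 1/(15341782111344*(-6/5552593)) = (1/15341782111344)*(-5552593/6) = -5552593/92050692668064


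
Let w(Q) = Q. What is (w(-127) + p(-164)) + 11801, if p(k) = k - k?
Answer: 11674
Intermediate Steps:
p(k) = 0
(w(-127) + p(-164)) + 11801 = (-127 + 0) + 11801 = -127 + 11801 = 11674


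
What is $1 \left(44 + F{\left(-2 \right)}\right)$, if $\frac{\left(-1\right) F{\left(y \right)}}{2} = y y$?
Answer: $36$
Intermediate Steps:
$F{\left(y \right)} = - 2 y^{2}$ ($F{\left(y \right)} = - 2 y y = - 2 y^{2}$)
$1 \left(44 + F{\left(-2 \right)}\right) = 1 \left(44 - 2 \left(-2\right)^{2}\right) = 1 \left(44 - 8\right) = 1 \cdot 36 = 36$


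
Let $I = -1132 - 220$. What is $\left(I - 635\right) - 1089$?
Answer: $-3076$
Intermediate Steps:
$I = -1352$
$\left(I - 635\right) - 1089 = \left(-1352 - 635\right) - 1089 = -1987 - 1089 = -3076$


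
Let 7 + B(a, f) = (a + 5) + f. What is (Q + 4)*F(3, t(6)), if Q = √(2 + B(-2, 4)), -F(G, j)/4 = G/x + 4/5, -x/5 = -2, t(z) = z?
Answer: -88/5 - 22*√2/5 ≈ -23.823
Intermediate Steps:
B(a, f) = -2 + a + f (B(a, f) = -7 + ((a + 5) + f) = -7 + ((5 + a) + f) = -7 + (5 + a + f) = -2 + a + f)
x = 10 (x = -5*(-2) = 10)
F(G, j) = -16/5 - 2*G/5 (F(G, j) = -4*(G/10 + 4/5) = -4*(G*(⅒) + 4*(⅕)) = -4*(G/10 + ⅘) = -4*(⅘ + G/10) = -16/5 - 2*G/5)
Q = √2 (Q = √(2 + (-2 - 2 + 4)) = √(2 + 0) = √2 ≈ 1.4142)
(Q + 4)*F(3, t(6)) = (√2 + 4)*(-16/5 - ⅖*3) = (4 + √2)*(-16/5 - 6/5) = (4 + √2)*(-22/5) = -88/5 - 22*√2/5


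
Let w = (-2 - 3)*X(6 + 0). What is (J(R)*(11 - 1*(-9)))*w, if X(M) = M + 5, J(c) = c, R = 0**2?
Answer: 0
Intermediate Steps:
R = 0
X(M) = 5 + M
w = -55 (w = (-2 - 3)*(5 + (6 + 0)) = -5*(5 + 6) = -5*11 = -55)
(J(R)*(11 - 1*(-9)))*w = (0*(11 - 1*(-9)))*(-55) = (0*(11 + 9))*(-55) = (0*20)*(-55) = 0*(-55) = 0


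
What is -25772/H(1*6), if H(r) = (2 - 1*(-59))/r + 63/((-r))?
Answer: 77316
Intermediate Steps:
H(r) = -2/r (H(r) = (2 + 59)/r + 63*(-1/r) = 61/r - 63/r = -2/r)
-25772/H(1*6) = -25772/((-2/(1*6))) = -25772/((-2/6)) = -25772/((-2*⅙)) = -25772/(-⅓) = -25772*(-3) = 77316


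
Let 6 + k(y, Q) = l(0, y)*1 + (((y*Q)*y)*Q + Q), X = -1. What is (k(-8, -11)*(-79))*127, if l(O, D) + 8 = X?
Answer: -77434694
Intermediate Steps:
l(O, D) = -9 (l(O, D) = -8 - 1 = -9)
k(y, Q) = -15 + Q + Q²*y² (k(y, Q) = -6 + (-9*1 + (((y*Q)*y)*Q + Q)) = -6 + (-9 + (((Q*y)*y)*Q + Q)) = -6 + (-9 + ((Q*y²)*Q + Q)) = -6 + (-9 + (Q²*y² + Q)) = -6 + (-9 + (Q + Q²*y²)) = -6 + (-9 + Q + Q²*y²) = -15 + Q + Q²*y²)
(k(-8, -11)*(-79))*127 = ((-15 - 11 + (-11)²*(-8)²)*(-79))*127 = ((-15 - 11 + 121*64)*(-79))*127 = ((-15 - 11 + 7744)*(-79))*127 = (7718*(-79))*127 = -609722*127 = -77434694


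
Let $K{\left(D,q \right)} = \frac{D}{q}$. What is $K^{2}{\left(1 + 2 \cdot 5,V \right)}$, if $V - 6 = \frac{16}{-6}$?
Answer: $\frac{1089}{100} \approx 10.89$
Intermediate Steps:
$V = \frac{10}{3}$ ($V = 6 + \frac{16}{-6} = 6 + 16 \left(- \frac{1}{6}\right) = 6 - \frac{8}{3} = \frac{10}{3} \approx 3.3333$)
$K^{2}{\left(1 + 2 \cdot 5,V \right)} = \left(\frac{1 + 2 \cdot 5}{\frac{10}{3}}\right)^{2} = \left(\left(1 + 10\right) \frac{3}{10}\right)^{2} = \left(11 \cdot \frac{3}{10}\right)^{2} = \left(\frac{33}{10}\right)^{2} = \frac{1089}{100}$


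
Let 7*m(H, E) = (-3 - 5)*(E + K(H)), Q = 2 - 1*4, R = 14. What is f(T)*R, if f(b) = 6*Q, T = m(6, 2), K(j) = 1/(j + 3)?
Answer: -168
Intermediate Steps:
K(j) = 1/(3 + j)
Q = -2 (Q = 2 - 4 = -2)
m(H, E) = -8*E/7 - 8/(7*(3 + H)) (m(H, E) = ((-3 - 5)*(E + 1/(3 + H)))/7 = (-8*(E + 1/(3 + H)))/7 = (-8*E - 8/(3 + H))/7 = -8*E/7 - 8/(7*(3 + H)))
T = -152/63 (T = 8*(-1 - 1*2*(3 + 6))/(7*(3 + 6)) = (8/7)*(-1 - 1*2*9)/9 = (8/7)*(⅑)*(-1 - 18) = (8/7)*(⅑)*(-19) = -152/63 ≈ -2.4127)
f(b) = -12 (f(b) = 6*(-2) = -12)
f(T)*R = -12*14 = -168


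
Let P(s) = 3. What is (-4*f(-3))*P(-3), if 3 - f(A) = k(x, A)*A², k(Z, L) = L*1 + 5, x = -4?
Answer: 180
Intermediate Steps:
k(Z, L) = 5 + L (k(Z, L) = L + 5 = 5 + L)
f(A) = 3 - A²*(5 + A) (f(A) = 3 - (5 + A)*A² = 3 - A²*(5 + A))
(-4*f(-3))*P(-3) = -4*(3 - 1*(-3)²*(5 - 3))*3 = -4*(3 - 1*9*2)*3 = -4*(3 - 18)*3 = -4*(-15)*3 = 60*3 = 180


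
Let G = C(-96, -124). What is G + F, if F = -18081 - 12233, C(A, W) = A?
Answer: -30410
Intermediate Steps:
F = -30314
G = -96
G + F = -96 - 30314 = -30410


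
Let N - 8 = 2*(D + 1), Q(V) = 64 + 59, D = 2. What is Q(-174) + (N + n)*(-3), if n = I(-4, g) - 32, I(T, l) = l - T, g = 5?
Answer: 150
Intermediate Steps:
Q(V) = 123
N = 14 (N = 8 + 2*(2 + 1) = 8 + 2*3 = 8 + 6 = 14)
n = -23 (n = (5 - 1*(-4)) - 32 = (5 + 4) - 32 = 9 - 32 = -23)
Q(-174) + (N + n)*(-3) = 123 + (14 - 23)*(-3) = 123 - 9*(-3) = 123 + 27 = 150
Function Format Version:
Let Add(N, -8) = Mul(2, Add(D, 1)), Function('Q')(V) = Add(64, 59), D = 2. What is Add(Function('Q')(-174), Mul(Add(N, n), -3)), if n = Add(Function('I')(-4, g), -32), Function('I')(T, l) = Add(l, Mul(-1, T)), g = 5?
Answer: 150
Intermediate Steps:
Function('Q')(V) = 123
N = 14 (N = Add(8, Mul(2, Add(2, 1))) = Add(8, Mul(2, 3)) = Add(8, 6) = 14)
n = -23 (n = Add(Add(5, Mul(-1, -4)), -32) = Add(Add(5, 4), -32) = Add(9, -32) = -23)
Add(Function('Q')(-174), Mul(Add(N, n), -3)) = Add(123, Mul(Add(14, -23), -3)) = Add(123, Mul(-9, -3)) = Add(123, 27) = 150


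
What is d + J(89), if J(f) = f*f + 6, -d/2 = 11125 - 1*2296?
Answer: -9731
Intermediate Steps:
d = -17658 (d = -2*(11125 - 1*2296) = -2*(11125 - 2296) = -2*8829 = -17658)
J(f) = 6 + f**2 (J(f) = f**2 + 6 = 6 + f**2)
d + J(89) = -17658 + (6 + 89**2) = -17658 + (6 + 7921) = -17658 + 7927 = -9731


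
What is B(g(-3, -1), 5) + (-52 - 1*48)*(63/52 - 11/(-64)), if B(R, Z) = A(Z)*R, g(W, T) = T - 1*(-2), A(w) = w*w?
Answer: -23575/208 ≈ -113.34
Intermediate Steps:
A(w) = w**2
g(W, T) = 2 + T (g(W, T) = T + 2 = 2 + T)
B(R, Z) = R*Z**2 (B(R, Z) = Z**2*R = R*Z**2)
B(g(-3, -1), 5) + (-52 - 1*48)*(63/52 - 11/(-64)) = (2 - 1)*5**2 + (-52 - 1*48)*(63/52 - 11/(-64)) = 1*25 + (-52 - 48)*(63*(1/52) - 11*(-1/64)) = 25 - 100*(63/52 + 11/64) = 25 - 100*1151/832 = 25 - 28775/208 = -23575/208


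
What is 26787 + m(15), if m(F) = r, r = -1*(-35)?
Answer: 26822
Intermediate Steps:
r = 35
m(F) = 35
26787 + m(15) = 26787 + 35 = 26822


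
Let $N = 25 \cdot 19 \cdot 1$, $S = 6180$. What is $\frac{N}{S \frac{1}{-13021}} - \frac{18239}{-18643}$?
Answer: $- \frac{223677227}{223716} \approx -999.83$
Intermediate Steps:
$N = 475$ ($N = 475 \cdot 1 = 475$)
$\frac{N}{S \frac{1}{-13021}} - \frac{18239}{-18643} = \frac{475}{6180 \frac{1}{-13021}} - \frac{18239}{-18643} = \frac{475}{6180 \left(- \frac{1}{13021}\right)} - - \frac{18239}{18643} = \frac{475}{- \frac{6180}{13021}} + \frac{18239}{18643} = 475 \left(- \frac{13021}{6180}\right) + \frac{18239}{18643} = - \frac{1236995}{1236} + \frac{18239}{18643} = - \frac{223677227}{223716}$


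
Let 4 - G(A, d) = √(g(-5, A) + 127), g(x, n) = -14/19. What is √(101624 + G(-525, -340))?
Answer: √(36687708 - 19*√45581)/19 ≈ 318.77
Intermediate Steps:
g(x, n) = -14/19 (g(x, n) = -14*1/19 = -14/19)
G(A, d) = 4 - √45581/19 (G(A, d) = 4 - √(-14/19 + 127) = 4 - √(2399/19) = 4 - √45581/19)
√(101624 + G(-525, -340)) = √(101624 + (4 - √45581/19)) = √(101628 - √45581/19)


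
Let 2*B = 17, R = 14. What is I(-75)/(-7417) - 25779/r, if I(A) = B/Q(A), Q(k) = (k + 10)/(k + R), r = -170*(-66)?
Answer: -828933491/360614540 ≈ -2.2987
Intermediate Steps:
B = 17/2 (B = (½)*17 = 17/2 ≈ 8.5000)
r = 11220
Q(k) = (10 + k)/(14 + k) (Q(k) = (k + 10)/(k + 14) = (10 + k)/(14 + k))
I(A) = 17*(14 + A)/(2*(10 + A)) (I(A) = 17/(2*(((10 + A)/(14 + A)))) = 17*((14 + A)/(10 + A))/2 = 17*(14 + A)/(2*(10 + A)))
I(-75)/(-7417) - 25779/r = (17*(14 - 75)/(2*(10 - 75)))/(-7417) - 25779/11220 = ((17/2)*(-61)/(-65))*(-1/7417) - 25779*1/11220 = ((17/2)*(-1/65)*(-61))*(-1/7417) - 8593/3740 = (1037/130)*(-1/7417) - 8593/3740 = -1037/964210 - 8593/3740 = -828933491/360614540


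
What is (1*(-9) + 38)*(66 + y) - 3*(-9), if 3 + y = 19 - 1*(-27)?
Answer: 3188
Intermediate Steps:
y = 43 (y = -3 + (19 - 1*(-27)) = -3 + (19 + 27) = -3 + 46 = 43)
(1*(-9) + 38)*(66 + y) - 3*(-9) = (1*(-9) + 38)*(66 + 43) - 3*(-9) = (-9 + 38)*109 + 27 = 29*109 + 27 = 3161 + 27 = 3188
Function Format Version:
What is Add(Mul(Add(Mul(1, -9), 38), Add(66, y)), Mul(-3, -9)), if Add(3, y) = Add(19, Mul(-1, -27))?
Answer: 3188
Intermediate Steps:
y = 43 (y = Add(-3, Add(19, Mul(-1, -27))) = Add(-3, Add(19, 27)) = Add(-3, 46) = 43)
Add(Mul(Add(Mul(1, -9), 38), Add(66, y)), Mul(-3, -9)) = Add(Mul(Add(Mul(1, -9), 38), Add(66, 43)), Mul(-3, -9)) = Add(Mul(Add(-9, 38), 109), 27) = Add(Mul(29, 109), 27) = Add(3161, 27) = 3188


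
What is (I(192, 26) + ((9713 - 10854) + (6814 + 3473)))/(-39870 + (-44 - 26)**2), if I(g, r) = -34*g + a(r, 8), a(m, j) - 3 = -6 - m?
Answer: -2589/34970 ≈ -0.074035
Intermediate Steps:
a(m, j) = -3 - m (a(m, j) = 3 + (-6 - m) = -3 - m)
I(g, r) = -3 - r - 34*g (I(g, r) = -34*g + (-3 - r) = -3 - r - 34*g)
(I(192, 26) + ((9713 - 10854) + (6814 + 3473)))/(-39870 + (-44 - 26)**2) = ((-3 - 1*26 - 34*192) + ((9713 - 10854) + (6814 + 3473)))/(-39870 + (-44 - 26)**2) = ((-3 - 26 - 6528) + (-1141 + 10287))/(-39870 + (-70)**2) = (-6557 + 9146)/(-39870 + 4900) = 2589/(-34970) = 2589*(-1/34970) = -2589/34970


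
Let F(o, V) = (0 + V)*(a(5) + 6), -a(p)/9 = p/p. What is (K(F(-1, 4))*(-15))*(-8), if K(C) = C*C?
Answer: 17280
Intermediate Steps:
a(p) = -9 (a(p) = -9*p/p = -9*1 = -9)
F(o, V) = -3*V (F(o, V) = (0 + V)*(-9 + 6) = V*(-3) = -3*V)
K(C) = C**2
(K(F(-1, 4))*(-15))*(-8) = ((-3*4)**2*(-15))*(-8) = ((-12)**2*(-15))*(-8) = (144*(-15))*(-8) = -2160*(-8) = 17280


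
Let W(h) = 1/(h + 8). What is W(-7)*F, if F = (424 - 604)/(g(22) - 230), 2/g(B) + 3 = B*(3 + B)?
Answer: 8205/10484 ≈ 0.78262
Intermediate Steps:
g(B) = 2/(-3 + B*(3 + B))
W(h) = 1/(8 + h)
F = 8205/10484 (F = (424 - 604)/(2/(-3 + 22**2 + 3*22) - 230) = -180/(2/(-3 + 484 + 66) - 230) = -180/(2/547 - 230) = -180/(-125808/547) = -180*(-547/125808) = 8205/10484 ≈ 0.78262)
W(-7)*F = (8205/10484)/(8 - 7) = (8205/10484)/1 = 1*(8205/10484) = 8205/10484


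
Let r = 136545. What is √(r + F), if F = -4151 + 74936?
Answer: √207330 ≈ 455.33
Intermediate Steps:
F = 70785
√(r + F) = √(136545 + 70785) = √207330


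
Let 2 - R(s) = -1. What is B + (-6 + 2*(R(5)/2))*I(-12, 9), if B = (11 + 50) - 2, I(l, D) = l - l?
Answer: 59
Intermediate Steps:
I(l, D) = 0
R(s) = 3 (R(s) = 2 - 1*(-1) = 2 + 1 = 3)
B = 59 (B = 61 - 2 = 59)
B + (-6 + 2*(R(5)/2))*I(-12, 9) = 59 + (-6 + 2*(3/2))*0 = 59 + (-6 + 3)*0 = 59 - 3*0 = 59 + 0 = 59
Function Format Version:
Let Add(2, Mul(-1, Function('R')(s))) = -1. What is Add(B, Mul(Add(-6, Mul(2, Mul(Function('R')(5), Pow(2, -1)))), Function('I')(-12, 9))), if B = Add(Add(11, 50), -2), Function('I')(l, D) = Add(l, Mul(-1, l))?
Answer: 59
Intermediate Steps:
Function('I')(l, D) = 0
Function('R')(s) = 3 (Function('R')(s) = Add(2, Mul(-1, -1)) = Add(2, 1) = 3)
B = 59 (B = Add(61, -2) = 59)
Add(B, Mul(Add(-6, Mul(2, Mul(Function('R')(5), Pow(2, -1)))), Function('I')(-12, 9))) = Add(59, Mul(Add(-6, Mul(2, Mul(3, Pow(2, -1)))), 0)) = Add(59, Mul(Add(-6, Mul(2, Mul(3, Rational(1, 2)))), 0)) = Add(59, Mul(Add(-6, Mul(2, Rational(3, 2))), 0)) = Add(59, Mul(Add(-6, 3), 0)) = Add(59, Mul(-3, 0)) = Add(59, 0) = 59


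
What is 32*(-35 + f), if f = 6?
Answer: -928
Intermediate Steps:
32*(-35 + f) = 32*(-35 + 6) = 32*(-29) = -928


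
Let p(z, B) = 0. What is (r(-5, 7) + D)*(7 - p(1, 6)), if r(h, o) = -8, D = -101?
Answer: -763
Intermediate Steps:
(r(-5, 7) + D)*(7 - p(1, 6)) = (-8 - 101)*(7 - 1*0) = -109*(7 + 0) = -109*7 = -763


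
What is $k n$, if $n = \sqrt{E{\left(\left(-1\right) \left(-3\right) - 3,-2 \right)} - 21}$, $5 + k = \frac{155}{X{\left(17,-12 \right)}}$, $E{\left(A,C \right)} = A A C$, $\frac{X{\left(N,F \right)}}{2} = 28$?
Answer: $- \frac{125 i \sqrt{21}}{56} \approx - 10.229 i$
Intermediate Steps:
$X{\left(N,F \right)} = 56$ ($X{\left(N,F \right)} = 2 \cdot 28 = 56$)
$E{\left(A,C \right)} = C A^{2}$ ($E{\left(A,C \right)} = A^{2} C = C A^{2}$)
$k = - \frac{125}{56}$ ($k = -5 + \frac{155}{56} = - \frac{125}{56} \approx -2.2321$)
$n = i \sqrt{21}$ ($n = \sqrt{- 2 \left(\left(-1\right) \left(-3\right) - 3\right)^{2} - 21} = \sqrt{- 2 \left(3 - 3\right)^{2} - 21} = \sqrt{- 2 \cdot 0^{2} - 21} = \sqrt{\left(-2\right) 0 - 21} = \sqrt{0 - 21} = \sqrt{-21} = i \sqrt{21} \approx 4.5826 i$)
$k n = - \frac{125 i \sqrt{21}}{56}$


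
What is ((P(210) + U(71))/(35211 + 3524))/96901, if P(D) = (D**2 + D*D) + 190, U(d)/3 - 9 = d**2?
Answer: 20708/750692047 ≈ 2.7585e-5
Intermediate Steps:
U(d) = 27 + 3*d**2
P(D) = 190 + 2*D**2 (P(D) = (D**2 + D**2) + 190 = 2*D**2 + 190 = 190 + 2*D**2)
((P(210) + U(71))/(35211 + 3524))/96901 = (((190 + 2*210**2) + (27 + 3*71**2))/(35211 + 3524))/96901 = (((190 + 2*44100) + (27 + 3*5041))/38735)*(1/96901) = (((190 + 88200) + (27 + 15123))*(1/38735))*(1/96901) = ((88390 + 15150)*(1/38735))*(1/96901) = (103540*(1/38735))*(1/96901) = (20708/7747)*(1/96901) = 20708/750692047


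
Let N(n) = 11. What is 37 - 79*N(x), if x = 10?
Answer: -832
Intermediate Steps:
37 - 79*N(x) = 37 - 79*11 = 37 - 869 = -832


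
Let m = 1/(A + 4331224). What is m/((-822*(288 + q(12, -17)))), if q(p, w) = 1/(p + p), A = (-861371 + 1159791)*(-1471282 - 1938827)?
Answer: 1/240946971102663259 ≈ 4.1503e-18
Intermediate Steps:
A = -1017644727780 (A = 298420*(-3410109) = -1017644727780)
q(p, w) = 1/(2*p)
m = -1/1017640396556 (m = 1/(-1017644727780 + 4331224) = 1/(-1017640396556) = -1/1017640396556 ≈ -9.8267e-13)
m/((-822*(288 + q(12, -17)))) = -(-1/(822*(288 + (½)/12)))/1017640396556 = -(-1/(822*(288 + (½)*(1/12))))/1017640396556 = -(-1/(822*(288 + 1/24)))/1017640396556 = -1/(1017640396556*((-822*6913/24))) = -1/(1017640396556*(-947081/4)) = -1/1017640396556*(-4/947081) = 1/240946971102663259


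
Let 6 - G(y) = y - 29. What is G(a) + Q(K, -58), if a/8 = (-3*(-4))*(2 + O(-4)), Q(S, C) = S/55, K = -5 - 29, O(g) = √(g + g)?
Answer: -8669/55 - 192*I*√2 ≈ -157.62 - 271.53*I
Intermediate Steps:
O(g) = √2*√g (O(g) = √(2*g) = √2*√g)
K = -34
Q(S, C) = S/55 (Q(S, C) = S*(1/55) = S/55)
a = 192 + 192*I*√2 (a = 8*((-3*(-4))*(2 + √2*√(-4))) = 8*(12*(2 + √2*(2*I))) = 8*(12*(2 + 2*I*√2)) = 8*(24 + 24*I*√2) = 192 + 192*I*√2 ≈ 192.0 + 271.53*I)
G(y) = 35 - y (G(y) = 6 - (y - 29) = 6 - (-29 + y) = 6 + (29 - y) = 35 - y)
G(a) + Q(K, -58) = (35 - (192 + 192*I*√2)) + (1/55)*(-34) = (35 + (-192 - 192*I*√2)) - 34/55 = (-157 - 192*I*√2) - 34/55 = -8669/55 - 192*I*√2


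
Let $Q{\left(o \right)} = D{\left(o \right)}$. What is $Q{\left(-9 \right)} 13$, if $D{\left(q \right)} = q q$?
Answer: $1053$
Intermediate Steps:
$D{\left(q \right)} = q^{2}$
$Q{\left(o \right)} = o^{2}$
$Q{\left(-9 \right)} 13 = \left(-9\right)^{2} \cdot 13 = 81 \cdot 13 = 1053$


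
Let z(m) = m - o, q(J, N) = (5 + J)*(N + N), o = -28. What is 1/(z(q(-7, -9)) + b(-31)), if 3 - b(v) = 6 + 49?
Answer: 1/12 ≈ 0.083333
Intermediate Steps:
b(v) = -52 (b(v) = 3 - (6 + 49) = 3 - 1*55 = 3 - 55 = -52)
q(J, N) = 2*N*(5 + J) (q(J, N) = (5 + J)*(2*N) = 2*N*(5 + J))
z(m) = 28 + m (z(m) = m - 1*(-28) = m + 28 = 28 + m)
1/(z(q(-7, -9)) + b(-31)) = 1/((28 + 2*(-9)*(5 - 7)) - 52) = 1/((28 + 2*(-9)*(-2)) - 52) = 1/((28 + 36) - 52) = 1/(64 - 52) = 1/12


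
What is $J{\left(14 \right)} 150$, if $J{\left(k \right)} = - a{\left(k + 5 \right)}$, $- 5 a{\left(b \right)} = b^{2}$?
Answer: $10830$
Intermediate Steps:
$a{\left(b \right)} = - \frac{b^{2}}{5}$
$J{\left(k \right)} = \frac{\left(5 + k\right)^{2}}{5}$ ($J{\left(k \right)} = - \frac{\left(-1\right) \left(k + 5\right)^{2}}{5} = - \frac{\left(-1\right) \left(5 + k\right)^{2}}{5} = \frac{\left(5 + k\right)^{2}}{5}$)
$J{\left(14 \right)} 150 = \frac{\left(5 + 14\right)^{2}}{5} \cdot 150 = \frac{19^{2}}{5} \cdot 150 = \frac{1}{5} \cdot 361 \cdot 150 = \frac{361}{5} \cdot 150 = 10830$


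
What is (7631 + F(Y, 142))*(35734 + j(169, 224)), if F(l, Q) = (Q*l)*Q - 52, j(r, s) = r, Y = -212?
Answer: -153204886667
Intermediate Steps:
F(l, Q) = -52 + l*Q² (F(l, Q) = l*Q² - 52 = -52 + l*Q²)
(7631 + F(Y, 142))*(35734 + j(169, 224)) = (7631 + (-52 - 212*142²))*(35734 + 169) = (7631 + (-52 - 212*20164))*35903 = (7631 + (-52 - 4274768))*35903 = (7631 - 4274820)*35903 = -4267189*35903 = -153204886667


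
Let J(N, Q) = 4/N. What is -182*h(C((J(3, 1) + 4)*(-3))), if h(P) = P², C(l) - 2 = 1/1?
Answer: -1638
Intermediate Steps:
C(l) = 3 (C(l) = 2 + 1/1 = 2 + 1 = 3)
-182*h(C((J(3, 1) + 4)*(-3))) = -182*3² = -182*9 = -1638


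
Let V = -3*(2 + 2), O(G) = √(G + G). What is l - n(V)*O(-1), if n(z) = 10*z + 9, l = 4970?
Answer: 4970 + 111*I*√2 ≈ 4970.0 + 156.98*I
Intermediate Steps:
O(G) = √2*√G (O(G) = √(2*G) = √2*√G)
V = -12 (V = -3*4 = -12)
n(z) = 9 + 10*z
l - n(V)*O(-1) = 4970 - (9 + 10*(-12))*√2*√(-1) = 4970 - (9 - 120)*√2*I = 4970 - (-111)*I*√2 = 4970 + 111*I*√2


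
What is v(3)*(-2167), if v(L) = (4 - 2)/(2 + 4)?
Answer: -2167/3 ≈ -722.33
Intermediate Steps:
v(L) = 1/3 (v(L) = 2/6 = 2*(1/6) = 1/3)
v(3)*(-2167) = (1/3)*(-2167) = -2167/3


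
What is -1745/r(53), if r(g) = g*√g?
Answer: -1745*√53/2809 ≈ -4.5225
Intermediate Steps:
r(g) = g^(3/2)
-1745/r(53) = -1745*√53/2809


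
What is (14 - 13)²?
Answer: 1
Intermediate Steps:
(14 - 13)² = 1² = 1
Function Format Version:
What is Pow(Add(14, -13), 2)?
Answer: 1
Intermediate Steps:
Pow(Add(14, -13), 2) = Pow(1, 2) = 1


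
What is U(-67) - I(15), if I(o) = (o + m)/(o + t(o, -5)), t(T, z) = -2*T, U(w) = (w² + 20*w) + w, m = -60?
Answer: 3079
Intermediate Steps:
U(w) = w² + 21*w
I(o) = -(-60 + o)/o (I(o) = (o - 60)/(o - 2*o) = (-60 + o)/((-o)) = (-60 + o)*(-1/o) = -(-60 + o)/o)
U(-67) - I(15) = -67*(21 - 67) - (60 - 1*15)/15 = -67*(-46) - (60 - 15)/15 = 3082 - 45/15 = 3082 - 1*3 = 3082 - 3 = 3079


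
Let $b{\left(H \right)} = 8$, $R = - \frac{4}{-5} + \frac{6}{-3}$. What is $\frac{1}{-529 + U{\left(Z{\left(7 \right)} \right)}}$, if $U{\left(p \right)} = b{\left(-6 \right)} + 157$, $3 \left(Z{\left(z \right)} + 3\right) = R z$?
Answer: $- \frac{1}{364} \approx -0.0027473$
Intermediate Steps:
$R = - \frac{6}{5}$ ($R = \left(-4\right) \left(- \frac{1}{5}\right) + 6 \left(- \frac{1}{3}\right) = \frac{4}{5} - 2 = - \frac{6}{5} \approx -1.2$)
$Z{\left(z \right)} = -3 - \frac{2 z}{5}$ ($Z{\left(z \right)} = -3 + \frac{\left(- \frac{6}{5}\right) z}{3} = -3 - \frac{2 z}{5}$)
$U{\left(p \right)} = 165$ ($U{\left(p \right)} = 8 + 157 = 165$)
$\frac{1}{-529 + U{\left(Z{\left(7 \right)} \right)}} = \frac{1}{-529 + 165} = \frac{1}{-364} = - \frac{1}{364}$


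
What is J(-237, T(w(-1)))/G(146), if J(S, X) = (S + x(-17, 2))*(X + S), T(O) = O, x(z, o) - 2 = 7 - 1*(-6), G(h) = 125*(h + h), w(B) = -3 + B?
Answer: 26751/18250 ≈ 1.4658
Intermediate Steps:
G(h) = 250*h (G(h) = 125*(2*h) = 250*h)
x(z, o) = 15 (x(z, o) = 2 + (7 - 1*(-6)) = 2 + (7 + 6) = 2 + 13 = 15)
J(S, X) = (15 + S)*(S + X) (J(S, X) = (S + 15)*(X + S) = (15 + S)*(S + X))
J(-237, T(w(-1)))/G(146) = ((-237)² + 15*(-237) + 15*(-3 - 1) - 237*(-3 - 1))/((250*146)) = (56169 - 3555 + 15*(-4) - 237*(-4))/36500 = (56169 - 3555 - 60 + 948)*(1/36500) = 53502*(1/36500) = 26751/18250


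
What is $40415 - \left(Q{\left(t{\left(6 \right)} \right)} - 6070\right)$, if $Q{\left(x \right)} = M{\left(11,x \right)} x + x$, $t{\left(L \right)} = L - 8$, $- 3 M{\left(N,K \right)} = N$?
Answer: $\frac{139439}{3} \approx 46480.0$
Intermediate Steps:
$M{\left(N,K \right)} = - \frac{N}{3}$
$t{\left(L \right)} = -8 + L$
$Q{\left(x \right)} = - \frac{8 x}{3}$ ($Q{\left(x \right)} = \left(- \frac{1}{3}\right) 11 x + x = - \frac{11 x}{3} + x = - \frac{8 x}{3}$)
$40415 - \left(Q{\left(t{\left(6 \right)} \right)} - 6070\right) = 40415 - \left(- \frac{8 \left(-8 + 6\right)}{3} - 6070\right) = 40415 - \left(\left(- \frac{8}{3}\right) \left(-2\right) - 6070\right) = 40415 - \left(\frac{16}{3} - 6070\right) = 40415 - - \frac{18194}{3} = 40415 + \frac{18194}{3} = \frac{139439}{3}$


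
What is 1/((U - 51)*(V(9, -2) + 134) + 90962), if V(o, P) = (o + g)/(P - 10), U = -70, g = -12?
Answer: 4/298871 ≈ 1.3384e-5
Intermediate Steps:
V(o, P) = (-12 + o)/(-10 + P) (V(o, P) = (o - 12)/(P - 10) = (-12 + o)/(-10 + P))
1/((U - 51)*(V(9, -2) + 134) + 90962) = 1/((-70 - 51)*((-12 + 9)/(-10 - 2) + 134) + 90962) = 1/(-121*(-3/(-12) + 134) + 90962) = 1/(-121*(-1/12*(-3) + 134) + 90962) = 1/(-121*(¼ + 134) + 90962) = 1/(-121*537/4 + 90962) = 1/(-64977/4 + 90962) = 1/(298871/4) = 4/298871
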